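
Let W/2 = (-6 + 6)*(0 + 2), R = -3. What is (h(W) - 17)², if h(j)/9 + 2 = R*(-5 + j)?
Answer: 10000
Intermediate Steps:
W = 0 (W = 2*((-6 + 6)*(0 + 2)) = 2*(0*2) = 2*0 = 0)
h(j) = 117 - 27*j (h(j) = -18 + 9*(-3*(-5 + j)) = -18 + 9*(15 - 3*j) = -18 + (135 - 27*j) = 117 - 27*j)
(h(W) - 17)² = ((117 - 27*0) - 17)² = ((117 + 0) - 17)² = (117 - 17)² = 100² = 10000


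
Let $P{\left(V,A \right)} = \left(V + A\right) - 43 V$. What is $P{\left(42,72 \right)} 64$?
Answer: $-108288$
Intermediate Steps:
$P{\left(V,A \right)} = A - 42 V$ ($P{\left(V,A \right)} = \left(A + V\right) - 43 V = A - 42 V$)
$P{\left(42,72 \right)} 64 = \left(72 - 1764\right) 64 = \left(-1692\right) 64 = -108288$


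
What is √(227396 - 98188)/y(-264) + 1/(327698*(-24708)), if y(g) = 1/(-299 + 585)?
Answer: -1/8096762184 + 572*√32302 ≈ 1.0280e+5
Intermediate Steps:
y(g) = 1/286
√(227396 - 98188)/y(-264) + 1/(327698*(-24708)) = √(227396 - 98188)/(1/286) + 1/(327698*(-24708)) = √129208*286 + (1/327698)*(-1/24708) = (2*√32302)*286 - 1/8096762184 = 572*√32302 - 1/8096762184 = -1/8096762184 + 572*√32302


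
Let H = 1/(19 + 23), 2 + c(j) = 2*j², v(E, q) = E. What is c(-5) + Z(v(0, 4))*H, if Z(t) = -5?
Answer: 2011/42 ≈ 47.881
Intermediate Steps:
c(j) = -2 + 2*j²
H = 1/42 ≈ 0.023810
c(-5) + Z(v(0, 4))*H = (-2 + 2*(-5)²) - 5*1/42 = (-2 + 2*25) - 5/42 = (-2 + 50) - 5/42 = 48 - 5/42 = 2011/42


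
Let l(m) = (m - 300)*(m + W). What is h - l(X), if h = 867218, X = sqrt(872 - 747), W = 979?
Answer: 1160793 - 3395*sqrt(5) ≈ 1.1532e+6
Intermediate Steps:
X = 5*sqrt(5) (X = sqrt(125) = 5*sqrt(5) ≈ 11.180)
l(m) = (-300 + m)*(979 + m) (l(m) = (m - 300)*(m + 979) = (-300 + m)*(979 + m))
h - l(X) = 867218 - (-293700 + (5*sqrt(5))**2 + 679*(5*sqrt(5))) = 867218 - (-293700 + 125 + 3395*sqrt(5)) = 867218 - (-293575 + 3395*sqrt(5)) = 867218 + (293575 - 3395*sqrt(5)) = 1160793 - 3395*sqrt(5)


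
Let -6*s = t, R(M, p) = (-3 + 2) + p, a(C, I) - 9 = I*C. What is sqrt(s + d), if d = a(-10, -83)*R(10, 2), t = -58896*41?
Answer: sqrt(403295) ≈ 635.05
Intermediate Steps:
a(C, I) = 9 + C*I (a(C, I) = 9 + I*C = 9 + C*I)
R(M, p) = -1 + p
t = -2414736
s = 402456 (s = -1/6*(-2414736) = 402456)
d = 839 (d = (9 - 10*(-83))*(-1 + 2) = (9 + 830)*1 = 839*1 = 839)
sqrt(s + d) = sqrt(402456 + 839) = sqrt(403295)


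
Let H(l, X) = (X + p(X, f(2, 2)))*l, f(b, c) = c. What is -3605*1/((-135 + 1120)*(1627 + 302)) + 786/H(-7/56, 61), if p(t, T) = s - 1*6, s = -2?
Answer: -2389559957/20140689 ≈ -118.64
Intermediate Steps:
p(t, T) = -8 (p(t, T) = -2 - 1*6 = -2 - 6 = -8)
H(l, X) = l*(-8 + X) (H(l, X) = (X - 8)*l = (-8 + X)*l = l*(-8 + X))
-3605*1/((-135 + 1120)*(1627 + 302)) + 786/H(-7/56, 61) = -3605*1/((-135 + 1120)*(1627 + 302)) + 786/(((-7/56)*(-8 + 61))) = -3605/(985*1929) + 786/((-7*1/56*53)) = -3605/1900065 + 786/((-⅛*53)) = -3605*1/1900065 + 786/(-53/8) = -721/380013 + 786*(-8/53) = -721/380013 - 6288/53 = -2389559957/20140689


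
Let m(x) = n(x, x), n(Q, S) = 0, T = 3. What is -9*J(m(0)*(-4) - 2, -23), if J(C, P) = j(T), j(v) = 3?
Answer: -27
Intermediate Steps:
m(x) = 0
J(C, P) = 3
-9*J(m(0)*(-4) - 2, -23) = -9*3 = -27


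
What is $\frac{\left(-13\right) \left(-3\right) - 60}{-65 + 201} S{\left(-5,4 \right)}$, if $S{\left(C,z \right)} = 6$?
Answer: $- \frac{63}{68} \approx -0.92647$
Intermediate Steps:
$\frac{\left(-13\right) \left(-3\right) - 60}{-65 + 201} S{\left(-5,4 \right)} = \frac{\left(-13\right) \left(-3\right) - 60}{-65 + 201} \cdot 6 = \frac{39 - 60}{136} \cdot 6 = \left(-21\right) \frac{1}{136} \cdot 6 = \left(- \frac{21}{136}\right) 6 = - \frac{63}{68}$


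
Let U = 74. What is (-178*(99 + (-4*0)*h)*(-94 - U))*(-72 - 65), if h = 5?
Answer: -405587952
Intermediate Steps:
(-178*(99 + (-4*0)*h)*(-94 - U))*(-72 - 65) = (-178*(99 - 4*0*5)*(-94 - 1*74))*(-72 - 65) = -178*(99 + 0*5)*(-94 - 74)*(-137) = -178*(99 + 0)*(-168)*(-137) = -17622*(-168)*(-137) = -178*(-16632)*(-137) = 2960496*(-137) = -405587952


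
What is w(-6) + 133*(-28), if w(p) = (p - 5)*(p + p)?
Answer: -3592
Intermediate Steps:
w(p) = 2*p*(-5 + p) (w(p) = (-5 + p)*(2*p) = 2*p*(-5 + p))
w(-6) + 133*(-28) = 2*(-6)*(-5 - 6) + 133*(-28) = 2*(-6)*(-11) - 3724 = 132 - 3724 = -3592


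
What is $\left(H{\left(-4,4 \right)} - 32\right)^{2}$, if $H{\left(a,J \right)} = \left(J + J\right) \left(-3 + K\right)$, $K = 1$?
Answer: $2304$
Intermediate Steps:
$H{\left(a,J \right)} = - 4 J$ ($H{\left(a,J \right)} = \left(J + J\right) \left(-3 + 1\right) = 2 J \left(-2\right) = - 4 J$)
$\left(H{\left(-4,4 \right)} - 32\right)^{2} = \left(\left(-4\right) 4 - 32\right)^{2} = \left(-16 - 32\right)^{2} = \left(-48\right)^{2} = 2304$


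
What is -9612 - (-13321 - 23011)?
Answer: 26720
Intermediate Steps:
-9612 - (-13321 - 23011) = -9612 - 1*(-36332) = -9612 + 36332 = 26720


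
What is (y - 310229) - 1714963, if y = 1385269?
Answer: -639923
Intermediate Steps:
(y - 310229) - 1714963 = (1385269 - 310229) - 1714963 = 1075040 - 1714963 = -639923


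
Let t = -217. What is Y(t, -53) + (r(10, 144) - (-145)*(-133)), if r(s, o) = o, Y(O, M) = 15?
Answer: -19126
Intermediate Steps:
Y(t, -53) + (r(10, 144) - (-145)*(-133)) = 15 + (144 - (-145)*(-133)) = 15 + (144 - 1*19285) = 15 + (144 - 19285) = 15 - 19141 = -19126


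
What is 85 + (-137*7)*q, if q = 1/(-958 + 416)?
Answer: 47029/542 ≈ 86.769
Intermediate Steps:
q = -1/542 (q = 1/(-542) = -1/542 ≈ -0.0018450)
85 + (-137*7)*q = 85 - 137*7*(-1/542) = 85 - 959*(-1/542) = 85 + 959/542 = 47029/542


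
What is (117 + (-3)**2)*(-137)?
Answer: -17262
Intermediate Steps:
(117 + (-3)**2)*(-137) = (117 + 9)*(-137) = 126*(-137) = -17262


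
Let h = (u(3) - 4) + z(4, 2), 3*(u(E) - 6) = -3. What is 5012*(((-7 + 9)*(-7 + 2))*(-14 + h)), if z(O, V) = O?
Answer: 451080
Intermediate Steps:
u(E) = 5 (u(E) = 6 + (⅓)*(-3) = 6 - 1 = 5)
h = 5 (h = (5 - 4) + 4 = 1 + 4 = 5)
5012*(((-7 + 9)*(-7 + 2))*(-14 + h)) = 5012*(((-7 + 9)*(-7 + 2))*(-14 + 5)) = 5012*((2*(-5))*(-9)) = 5012*(-10*(-9)) = 5012*90 = 451080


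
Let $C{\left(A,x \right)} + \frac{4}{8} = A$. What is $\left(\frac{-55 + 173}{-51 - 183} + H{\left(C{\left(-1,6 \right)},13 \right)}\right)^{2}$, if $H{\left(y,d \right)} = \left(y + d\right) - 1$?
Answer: $\frac{5470921}{54756} \approx 99.915$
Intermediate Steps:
$C{\left(A,x \right)} = - \frac{1}{2} + A$
$H{\left(y,d \right)} = -1 + d + y$ ($H{\left(y,d \right)} = \left(d + y\right) - 1 = -1 + d + y$)
$\left(\frac{-55 + 173}{-51 - 183} + H{\left(C{\left(-1,6 \right)},13 \right)}\right)^{2} = \left(\frac{-55 + 173}{-51 - 183} - - \frac{21}{2}\right)^{2} = \left(\frac{118}{-234} - - \frac{21}{2}\right)^{2} = \left(118 \left(- \frac{1}{234}\right) + \frac{21}{2}\right)^{2} = \left(- \frac{59}{117} + \frac{21}{2}\right)^{2} = \left(\frac{2339}{234}\right)^{2} = \frac{5470921}{54756}$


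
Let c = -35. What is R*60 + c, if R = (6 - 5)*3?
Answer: 145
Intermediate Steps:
R = 3 (R = 1*3 = 3)
R*60 + c = 3*60 - 35 = 180 - 35 = 145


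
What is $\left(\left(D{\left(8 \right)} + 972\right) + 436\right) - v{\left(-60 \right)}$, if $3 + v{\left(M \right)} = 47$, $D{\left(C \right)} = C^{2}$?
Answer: $1428$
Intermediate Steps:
$v{\left(M \right)} = 44$ ($v{\left(M \right)} = -3 + 47 = 44$)
$\left(\left(D{\left(8 \right)} + 972\right) + 436\right) - v{\left(-60 \right)} = \left(\left(8^{2} + 972\right) + 436\right) - 44 = \left(\left(64 + 972\right) + 436\right) - 44 = \left(1036 + 436\right) - 44 = 1472 - 44 = 1428$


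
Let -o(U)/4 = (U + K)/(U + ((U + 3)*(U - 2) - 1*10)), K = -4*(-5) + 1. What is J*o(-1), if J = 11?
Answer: 880/17 ≈ 51.765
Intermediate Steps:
K = 21 (K = 20 + 1 = 21)
o(U) = -4*(21 + U)/(-10 + U + (-2 + U)*(3 + U)) (o(U) = -4*(U + 21)/(U + ((U + 3)*(U - 2) - 1*10)) = -4*(21 + U)/(U + ((3 + U)*(-2 + U) - 10)) = -4*(21 + U)/(U + ((-2 + U)*(3 + U) - 10)) = -4*(21 + U)/(U + (-10 + (-2 + U)*(3 + U))) = -4*(21 + U)/(-10 + U + (-2 + U)*(3 + U)))
J*o(-1) = 11*(4*(-21 - 1*(-1))/(-16 + (-1)**2 + 2*(-1))) = 11*(4*(-21 + 1)/(-16 + 1 - 2)) = 11*(4*(-20)/(-17)) = 11*(4*(-1/17)*(-20)) = 11*(80/17) = 880/17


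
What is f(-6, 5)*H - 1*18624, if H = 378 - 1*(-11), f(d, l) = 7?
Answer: -15901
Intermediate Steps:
H = 389 (H = 378 + 11 = 389)
f(-6, 5)*H - 1*18624 = 7*389 - 1*18624 = 2723 - 18624 = -15901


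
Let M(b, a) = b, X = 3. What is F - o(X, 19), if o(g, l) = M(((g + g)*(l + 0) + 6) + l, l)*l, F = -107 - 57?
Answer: -2805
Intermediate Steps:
F = -164
o(g, l) = l*(6 + l + 2*g*l) (o(g, l) = (((g + g)*(l + 0) + 6) + l)*l = (((2*g)*l + 6) + l)*l = ((2*g*l + 6) + l)*l = ((6 + 2*g*l) + l)*l = (6 + l + 2*g*l)*l = l*(6 + l + 2*g*l))
F - o(X, 19) = -164 - 19*(6 + 19 + 2*3*19) = -164 - 19*(6 + 19 + 114) = -164 - 19*139 = -164 - 1*2641 = -164 - 2641 = -2805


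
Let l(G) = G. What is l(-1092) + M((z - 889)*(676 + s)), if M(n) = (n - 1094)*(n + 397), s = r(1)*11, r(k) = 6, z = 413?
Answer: 124990328278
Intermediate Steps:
s = 66 (s = 6*11 = 66)
M(n) = (-1094 + n)*(397 + n)
l(-1092) + M((z - 889)*(676 + s)) = -1092 + (-434318 + ((413 - 889)*(676 + 66))² - 697*(413 - 889)*(676 + 66)) = -1092 + (-434318 + (-476*742)² - (-331772)*742) = -1092 + (-434318 + (-353192)² - 697*(-353192)) = -1092 + (-434318 + 124744588864 + 246174824) = -1092 + 124990329370 = 124990328278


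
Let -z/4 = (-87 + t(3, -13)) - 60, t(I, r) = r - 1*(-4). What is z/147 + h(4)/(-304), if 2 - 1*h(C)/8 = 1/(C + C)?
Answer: 62497/14896 ≈ 4.1956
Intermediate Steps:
t(I, r) = 4 + r (t(I, r) = r + 4 = 4 + r)
h(C) = 16 - 4/C (h(C) = 16 - 8/(C + C) = 16 - 8*1/(2*C) = 16 - 4/C)
z = 624 (z = -4*((-87 + (4 - 13)) - 60) = -4*((-87 - 9) - 60) = -4*(-96 - 60) = -4*(-156) = 624)
z/147 + h(4)/(-304) = 624/147 + (16 - 4/4)/(-304) = 624*(1/147) + (16 - 4*¼)*(-1/304) = 208/49 + (16 - 1)*(-1/304) = 208/49 + 15*(-1/304) = 208/49 - 15/304 = 62497/14896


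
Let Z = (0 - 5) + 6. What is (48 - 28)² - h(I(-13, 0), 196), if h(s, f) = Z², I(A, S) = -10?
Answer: 399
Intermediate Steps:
Z = 1 (Z = -5 + 6 = 1)
h(s, f) = 1 (h(s, f) = 1² = 1)
(48 - 28)² - h(I(-13, 0), 196) = (48 - 28)² - 1*1 = 20² - 1 = 400 - 1 = 399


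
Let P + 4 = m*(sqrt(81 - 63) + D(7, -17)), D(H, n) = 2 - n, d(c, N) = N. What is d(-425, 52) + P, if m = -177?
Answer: -3315 - 531*sqrt(2) ≈ -4065.9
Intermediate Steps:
P = -3367 - 531*sqrt(2) (P = -4 - 177*(sqrt(81 - 63) + (2 - 1*(-17))) = -4 - 177*(sqrt(18) + (2 + 17)) = -4 - 177*(3*sqrt(2) + 19) = -4 - 177*(19 + 3*sqrt(2)) = -4 + (-3363 - 531*sqrt(2)) = -3367 - 531*sqrt(2) ≈ -4117.9)
d(-425, 52) + P = 52 + (-3367 - 531*sqrt(2)) = -3315 - 531*sqrt(2)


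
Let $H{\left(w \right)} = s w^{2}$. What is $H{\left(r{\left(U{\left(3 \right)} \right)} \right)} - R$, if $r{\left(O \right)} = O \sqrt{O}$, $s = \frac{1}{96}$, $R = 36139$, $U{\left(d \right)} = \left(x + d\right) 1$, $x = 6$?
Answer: $- \frac{1156205}{32} \approx -36131.0$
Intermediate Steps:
$U{\left(d \right)} = 6 + d$ ($U{\left(d \right)} = \left(6 + d\right) 1 = 6 + d$)
$s = \frac{1}{96} \approx 0.010417$
$r{\left(O \right)} = O^{\frac{3}{2}}$
$H{\left(w \right)} = \frac{w^{2}}{96}$
$H{\left(r{\left(U{\left(3 \right)} \right)} \right)} - R = \frac{\left(\left(6 + 3\right)^{\frac{3}{2}}\right)^{2}}{96} - 36139 = \frac{\left(9^{\frac{3}{2}}\right)^{2}}{96} - 36139 = \frac{27^{2}}{96} - 36139 = \frac{1}{96} \cdot 729 - 36139 = \frac{243}{32} - 36139 = - \frac{1156205}{32}$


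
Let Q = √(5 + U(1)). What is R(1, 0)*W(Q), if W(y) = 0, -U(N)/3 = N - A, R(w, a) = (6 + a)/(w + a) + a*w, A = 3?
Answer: 0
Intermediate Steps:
R(w, a) = a*w + (6 + a)/(a + w) (R(w, a) = (6 + a)/(a + w) + a*w = a*w + (6 + a)/(a + w))
U(N) = 9 - 3*N (U(N) = -3*(N - 1*3) = -3*(N - 3) = -3*(-3 + N) = 9 - 3*N)
Q = √11 (Q = √(5 + (9 - 3*1)) = √(5 + (9 - 3)) = √(5 + 6) = √11 ≈ 3.3166)
R(1, 0)*W(Q) = ((6 + 0 + 0*1² + 1*0²)/(0 + 1))*0 = ((6 + 0 + 0*1 + 1*0)/1)*0 = (1*(6 + 0 + 0 + 0))*0 = (1*6)*0 = 6*0 = 0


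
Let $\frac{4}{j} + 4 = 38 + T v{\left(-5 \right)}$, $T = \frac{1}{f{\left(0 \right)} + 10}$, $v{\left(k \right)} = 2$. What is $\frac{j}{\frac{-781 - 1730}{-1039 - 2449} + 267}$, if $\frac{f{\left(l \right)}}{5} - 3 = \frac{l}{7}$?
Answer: $\frac{87200}{198900891} \approx 0.00043841$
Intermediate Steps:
$f{\left(l \right)} = 15 + \frac{5 l}{7}$ ($f{\left(l \right)} = 15 + 5 \frac{l}{7} = 15 + \frac{5 l}{7}$)
$T = \frac{1}{25}$ ($T = \frac{1}{\left(15 + \frac{5}{7} \cdot 0\right) + 10} = \frac{1}{\left(15 + 0\right) + 10} = \frac{1}{15 + 10} = \frac{1}{25} \approx 0.04$)
$j = \frac{25}{213}$ ($j = \frac{4}{-4 + \left(38 + \frac{1}{25} \cdot 2\right)} = \frac{4}{-4 + \left(38 + \frac{2}{25}\right)} = \frac{4}{-4 + \frac{952}{25}} = \frac{4}{\frac{852}{25}} = 4 \cdot \frac{25}{852} = \frac{25}{213} \approx 0.11737$)
$\frac{j}{\frac{-781 - 1730}{-1039 - 2449} + 267} = \frac{25}{213 \left(\frac{-781 - 1730}{-1039 - 2449} + 267\right)} = \frac{25}{213 \left(- \frac{2511}{-3488} + 267\right)} = \frac{25}{213 \left(\left(-2511\right) \left(- \frac{1}{3488}\right) + 267\right)} = \frac{25}{213 \left(\frac{2511}{3488} + 267\right)} = \frac{25}{213 \cdot \frac{933807}{3488}} = \frac{25}{213} \cdot \frac{3488}{933807} = \frac{87200}{198900891}$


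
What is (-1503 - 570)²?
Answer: 4297329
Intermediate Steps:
(-1503 - 570)² = (-2073)² = 4297329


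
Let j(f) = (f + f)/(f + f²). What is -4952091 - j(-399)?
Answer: -985466108/199 ≈ -4.9521e+6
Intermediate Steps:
j(f) = 2*f/(f + f²) (j(f) = (2*f)/(f + f²) = 2*f/(f + f²))
-4952091 - j(-399) = -4952091 - 2/(1 - 399) = -4952091 - 2/(-398) = -4952091 - 2*(-1)/398 = -4952091 - 1*(-1/199) = -4952091 + 1/199 = -985466108/199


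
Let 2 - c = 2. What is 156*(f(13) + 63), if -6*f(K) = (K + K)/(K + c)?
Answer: 9776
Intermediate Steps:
c = 0 (c = 2 - 1*2 = 2 - 2 = 0)
f(K) = -⅓ (f(K) = -(K + K)/(6*(K + 0)) = -2*K/(6*K) = -⅙*2 = -⅓)
156*(f(13) + 63) = 156*(-⅓ + 63) = 156*(188/3) = 9776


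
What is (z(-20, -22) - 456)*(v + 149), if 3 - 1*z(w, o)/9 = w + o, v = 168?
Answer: -16167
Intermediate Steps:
z(w, o) = 27 - 9*o - 9*w (z(w, o) = 27 - 9*(w + o) = 27 - 9*(o + w) = 27 + (-9*o - 9*w) = 27 - 9*o - 9*w)
(z(-20, -22) - 456)*(v + 149) = ((27 - 9*(-22) - 9*(-20)) - 456)*(168 + 149) = ((27 + 198 + 180) - 456)*317 = (405 - 456)*317 = -51*317 = -16167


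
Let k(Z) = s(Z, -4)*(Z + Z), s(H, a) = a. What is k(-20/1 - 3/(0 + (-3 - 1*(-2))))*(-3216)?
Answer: -437376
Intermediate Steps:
k(Z) = -8*Z (k(Z) = -4*(Z + Z) = -8*Z)
k(-20/1 - 3/(0 + (-3 - 1*(-2))))*(-3216) = -8*(-20/1 - 3/(0 + (-3 - 1*(-2))))*(-3216) = -8*(-20*1 - 3/(0 + (-3 + 2)))*(-3216) = -8*(-20 - 3/(0 - 1))*(-3216) = -8*(-20 - 3/(-1))*(-3216) = -8*(-20 - 3*(-1))*(-3216) = -8*(-20 + 3)*(-3216) = -8*(-17)*(-3216) = 136*(-3216) = -437376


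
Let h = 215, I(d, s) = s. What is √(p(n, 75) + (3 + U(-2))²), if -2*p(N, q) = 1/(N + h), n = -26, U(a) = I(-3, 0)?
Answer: √142842/126 ≈ 2.9996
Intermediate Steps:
U(a) = 0
p(N, q) = -1/(2*(215 + N)) (p(N, q) = -1/(2*(N + 215)) = -1/(2*(215 + N)))
√(p(n, 75) + (3 + U(-2))²) = √(-1/(430 + 2*(-26)) + (3 + 0)²) = √(-1/(430 - 52) + 3²) = √(-1/378 + 9) = √(3401/378) = √142842/126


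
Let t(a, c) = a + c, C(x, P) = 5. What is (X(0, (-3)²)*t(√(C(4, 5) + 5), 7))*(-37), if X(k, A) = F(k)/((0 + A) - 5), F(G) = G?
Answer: 0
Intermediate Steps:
X(k, A) = k/(-5 + A) (X(k, A) = k/((0 + A) - 5) = k/(A - 5) = k/(-5 + A))
(X(0, (-3)²)*t(√(C(4, 5) + 5), 7))*(-37) = ((0/(-5 + (-3)²))*(√(5 + 5) + 7))*(-37) = ((0/(-5 + 9))*(√10 + 7))*(-37) = ((0/4)*(7 + √10))*(-37) = ((0*(¼))*(7 + √10))*(-37) = (0*(7 + √10))*(-37) = 0*(-37) = 0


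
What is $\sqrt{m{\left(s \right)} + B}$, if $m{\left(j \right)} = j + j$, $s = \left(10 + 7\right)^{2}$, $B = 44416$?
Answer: $\sqrt{44994} \approx 212.12$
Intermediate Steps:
$s = 289$ ($s = 17^{2} = 289$)
$m{\left(j \right)} = 2 j$
$\sqrt{m{\left(s \right)} + B} = \sqrt{2 \cdot 289 + 44416} = \sqrt{578 + 44416} = \sqrt{44994}$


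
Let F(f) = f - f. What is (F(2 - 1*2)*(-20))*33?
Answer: 0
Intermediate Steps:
F(f) = 0
(F(2 - 1*2)*(-20))*33 = (0*(-20))*33 = 0*33 = 0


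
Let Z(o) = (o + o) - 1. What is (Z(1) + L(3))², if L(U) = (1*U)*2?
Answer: 49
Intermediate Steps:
L(U) = 2*U (L(U) = U*2 = 2*U)
Z(o) = -1 + 2*o (Z(o) = 2*o - 1 = -1 + 2*o)
(Z(1) + L(3))² = ((-1 + 2*1) + 2*3)² = ((-1 + 2) + 6)² = (1 + 6)² = 7² = 49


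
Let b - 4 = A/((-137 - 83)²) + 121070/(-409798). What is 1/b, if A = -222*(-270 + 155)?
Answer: 991711160/4196962387 ≈ 0.23629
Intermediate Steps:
A = 25530 (A = -222*(-115) = 25530)
b = 4196962387/991711160 (b = 4 + (25530/((-137 - 83)²) + 121070/(-409798)) = 4 + (25530/((-220)²) + 121070*(-1/409798)) = 4 + (25530/48400 - 60535/204899) = 4 + (25530*(1/48400) - 60535/204899) = 4 + (2553/4840 - 60535/204899) = 4 + 230117747/991711160 = 4196962387/991711160 ≈ 4.2320)
1/b = 1/(4196962387/991711160) = 991711160/4196962387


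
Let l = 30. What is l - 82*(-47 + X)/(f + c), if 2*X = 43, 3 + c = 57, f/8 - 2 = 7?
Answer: 1957/42 ≈ 46.595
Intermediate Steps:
f = 72 (f = 16 + 8*7 = 16 + 56 = 72)
c = 54 (c = -3 + 57 = 54)
X = 43/2 (X = (½)*43 = 43/2 ≈ 21.500)
l - 82*(-47 + X)/(f + c) = 30 - 82*(-47 + 43/2)/(72 + 54) = 30 - (-2091)/126 = 30 - 82*(-17/84) = 30 + 697/42 = 1957/42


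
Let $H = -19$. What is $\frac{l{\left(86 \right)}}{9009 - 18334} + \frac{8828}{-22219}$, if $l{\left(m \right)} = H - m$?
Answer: $- \frac{15997621}{41438435} \approx -0.38606$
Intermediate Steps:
$l{\left(m \right)} = -19 - m$
$\frac{l{\left(86 \right)}}{9009 - 18334} + \frac{8828}{-22219} = \frac{-19 - 86}{9009 - 18334} + \frac{8828}{-22219} = \frac{-19 - 86}{-9325} + 8828 \left(- \frac{1}{22219}\right) = \left(-105\right) \left(- \frac{1}{9325}\right) - \frac{8828}{22219} = \frac{21}{1865} - \frac{8828}{22219} = - \frac{15997621}{41438435}$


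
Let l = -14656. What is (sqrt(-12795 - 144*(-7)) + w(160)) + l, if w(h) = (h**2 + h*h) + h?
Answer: 36704 + I*sqrt(11787) ≈ 36704.0 + 108.57*I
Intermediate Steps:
w(h) = h + 2*h**2 (w(h) = (h**2 + h**2) + h = 2*h**2 + h = h + 2*h**2)
(sqrt(-12795 - 144*(-7)) + w(160)) + l = (sqrt(-12795 - 144*(-7)) + 160*(1 + 2*160)) - 14656 = (sqrt(-12795 + 1008) + 160*(1 + 320)) - 14656 = (sqrt(-11787) + 160*321) - 14656 = (I*sqrt(11787) + 51360) - 14656 = (51360 + I*sqrt(11787)) - 14656 = 36704 + I*sqrt(11787)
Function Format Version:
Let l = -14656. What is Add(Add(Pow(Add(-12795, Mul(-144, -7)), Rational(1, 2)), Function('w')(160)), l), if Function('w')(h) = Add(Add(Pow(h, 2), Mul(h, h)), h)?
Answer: Add(36704, Mul(I, Pow(11787, Rational(1, 2)))) ≈ Add(36704., Mul(108.57, I))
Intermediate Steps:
Function('w')(h) = Add(h, Mul(2, Pow(h, 2))) (Function('w')(h) = Add(Add(Pow(h, 2), Pow(h, 2)), h) = Add(Mul(2, Pow(h, 2)), h) = Add(h, Mul(2, Pow(h, 2))))
Add(Add(Pow(Add(-12795, Mul(-144, -7)), Rational(1, 2)), Function('w')(160)), l) = Add(Add(Pow(Add(-12795, Mul(-144, -7)), Rational(1, 2)), Mul(160, Add(1, Mul(2, 160)))), -14656) = Add(Add(Pow(Add(-12795, 1008), Rational(1, 2)), Mul(160, Add(1, 320))), -14656) = Add(Add(Pow(-11787, Rational(1, 2)), Mul(160, 321)), -14656) = Add(Add(Mul(I, Pow(11787, Rational(1, 2))), 51360), -14656) = Add(Add(51360, Mul(I, Pow(11787, Rational(1, 2)))), -14656) = Add(36704, Mul(I, Pow(11787, Rational(1, 2))))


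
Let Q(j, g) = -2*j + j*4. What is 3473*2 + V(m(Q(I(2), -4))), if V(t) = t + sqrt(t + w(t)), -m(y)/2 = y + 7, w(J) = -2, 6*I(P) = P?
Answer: 20792/3 + 2*I*sqrt(39)/3 ≈ 6930.7 + 4.1633*I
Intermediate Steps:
I(P) = P/6
Q(j, g) = 2*j (Q(j, g) = -2*j + 4*j = 2*j)
m(y) = -14 - 2*y (m(y) = -2*(y + 7) = -2*(7 + y) = -14 - 2*y)
V(t) = t + sqrt(-2 + t) (V(t) = t + sqrt(t - 2) = t + sqrt(-2 + t))
3473*2 + V(m(Q(I(2), -4))) = 3473*2 + ((-14 - 4*(1/6)*2) + sqrt(-2 + (-14 - 4*(1/6)*2))) = 6946 + ((-14 - 4/3) + sqrt(-2 + (-14 - 4/3))) = 6946 + (-46/3 + sqrt(-2 - 46/3)) = 6946 + (-46/3 + sqrt(-52/3)) = 6946 + (-46/3 + 2*I*sqrt(39)/3) = 20792/3 + 2*I*sqrt(39)/3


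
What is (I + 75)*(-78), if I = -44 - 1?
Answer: -2340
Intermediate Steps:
I = -45
(I + 75)*(-78) = (-45 + 75)*(-78) = 30*(-78) = -2340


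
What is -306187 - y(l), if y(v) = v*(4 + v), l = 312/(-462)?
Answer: -1815369411/5929 ≈ -3.0619e+5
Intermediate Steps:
l = -52/77 (l = 312*(-1/462) = -52/77 ≈ -0.67532)
-306187 - y(l) = -306187 - (-52)*(4 - 52/77)/77 = -306187 - (-52)*256/(77*77) = -306187 - 1*(-13312/5929) = -306187 + 13312/5929 = -1815369411/5929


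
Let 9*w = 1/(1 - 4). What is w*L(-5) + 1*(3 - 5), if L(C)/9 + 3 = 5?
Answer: -8/3 ≈ -2.6667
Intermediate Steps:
w = -1/27 (w = 1/(9*(1 - 4)) = (1/9)/(-3) = (1/9)*(-1/3) = -1/27 ≈ -0.037037)
L(C) = 18 (L(C) = -27 + 9*5 = -27 + 45 = 18)
w*L(-5) + 1*(3 - 5) = -1/27*18 + 1*(3 - 5) = -2/3 + 1*(-2) = -2/3 - 2 = -8/3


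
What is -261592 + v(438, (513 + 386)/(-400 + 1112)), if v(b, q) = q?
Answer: -186252605/712 ≈ -2.6159e+5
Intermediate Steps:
-261592 + v(438, (513 + 386)/(-400 + 1112)) = -261592 + (513 + 386)/(-400 + 1112) = -261592 + 899/712 = -186252605/712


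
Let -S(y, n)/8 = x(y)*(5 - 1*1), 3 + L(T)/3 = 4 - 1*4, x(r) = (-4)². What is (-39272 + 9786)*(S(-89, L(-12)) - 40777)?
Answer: 1217447454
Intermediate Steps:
x(r) = 16
L(T) = -9 (L(T) = -9 + 3*(4 - 1*4) = -9 + 3*(4 - 4) = -9 + 3*0 = -9 + 0 = -9)
S(y, n) = -512 (S(y, n) = -128*(5 - 1*1) = -128*(5 - 1) = -128*4 = -8*64 = -512)
(-39272 + 9786)*(S(-89, L(-12)) - 40777) = (-39272 + 9786)*(-512 - 40777) = -29486*(-41289) = 1217447454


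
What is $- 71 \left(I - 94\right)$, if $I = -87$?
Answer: $12851$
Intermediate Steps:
$- 71 \left(I - 94\right) = - 71 \left(-87 - 94\right) = \left(-71\right) \left(-181\right) = 12851$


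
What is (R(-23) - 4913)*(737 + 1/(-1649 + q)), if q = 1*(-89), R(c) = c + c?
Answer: -6352007895/1738 ≈ -3.6548e+6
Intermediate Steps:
R(c) = 2*c
q = -89
(R(-23) - 4913)*(737 + 1/(-1649 + q)) = (2*(-23) - 4913)*(737 + 1/(-1649 - 89)) = (-46 - 4913)*(737 + 1/(-1738)) = -4959*(737 - 1/1738) = -4959*1280905/1738 = -6352007895/1738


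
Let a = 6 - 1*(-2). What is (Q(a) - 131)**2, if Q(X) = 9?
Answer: 14884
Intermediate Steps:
a = 8 (a = 6 + 2 = 8)
(Q(a) - 131)**2 = (9 - 131)**2 = (-122)**2 = 14884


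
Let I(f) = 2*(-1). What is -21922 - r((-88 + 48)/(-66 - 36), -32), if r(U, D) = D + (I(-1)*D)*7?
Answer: -22338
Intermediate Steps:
I(f) = -2
r(U, D) = -13*D (r(U, D) = D - 2*D*7 = D - 14*D = -13*D)
-21922 - r((-88 + 48)/(-66 - 36), -32) = -21922 - (-13)*(-32) = -21922 - 1*416 = -21922 - 416 = -22338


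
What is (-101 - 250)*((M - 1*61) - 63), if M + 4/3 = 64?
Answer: 21528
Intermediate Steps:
M = 188/3 (M = -4/3 + 64 = 188/3 ≈ 62.667)
(-101 - 250)*((M - 1*61) - 63) = (-101 - 250)*((188/3 - 1*61) - 63) = -351*((188/3 - 61) - 63) = -351*(5/3 - 63) = -351*(-184/3) = 21528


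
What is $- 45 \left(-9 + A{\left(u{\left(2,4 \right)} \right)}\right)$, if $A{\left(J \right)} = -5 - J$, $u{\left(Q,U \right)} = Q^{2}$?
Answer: $810$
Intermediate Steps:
$- 45 \left(-9 + A{\left(u{\left(2,4 \right)} \right)}\right) = - 45 \left(-9 - 9\right) = \left(-45\right) \left(-18\right) = 810$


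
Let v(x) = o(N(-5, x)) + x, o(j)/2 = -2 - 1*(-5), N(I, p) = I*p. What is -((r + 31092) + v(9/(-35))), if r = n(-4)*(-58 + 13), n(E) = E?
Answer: -1094721/35 ≈ -31278.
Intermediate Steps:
r = 180 (r = -4*(-58 + 13) = -4*(-45) = 180)
o(j) = 6 (o(j) = 2*(-2 - 1*(-5)) = 2*(-2 + 5) = 2*3 = 6)
v(x) = 6 + x
-((r + 31092) + v(9/(-35))) = -((180 + 31092) + (6 + 9/(-35))) = -(31272 + (6 + 9*(-1/35))) = -(31272 + (6 - 9/35)) = -(31272 + 201/35) = -1*1094721/35 = -1094721/35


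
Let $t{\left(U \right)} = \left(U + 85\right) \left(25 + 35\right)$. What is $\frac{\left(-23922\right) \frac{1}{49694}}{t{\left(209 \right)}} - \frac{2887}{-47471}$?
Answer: $\frac{140534157481}{2311843396520} \approx 0.060789$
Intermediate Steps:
$t{\left(U \right)} = 5100 + 60 U$ ($t{\left(U \right)} = \left(85 + U\right) 60 = 5100 + 60 U$)
$\frac{\left(-23922\right) \frac{1}{49694}}{t{\left(209 \right)}} - \frac{2887}{-47471} = \frac{\left(-23922\right) \frac{1}{49694}}{5100 + 60 \cdot 209} - \frac{2887}{-47471} = \frac{\left(-23922\right) \frac{1}{49694}}{5100 + 12540} - - \frac{2887}{47471} = - \frac{11961}{24847 \cdot 17640} + \frac{2887}{47471} = \left(- \frac{11961}{24847}\right) \frac{1}{17640} + \frac{2887}{47471} = - \frac{1329}{48700120} + \frac{2887}{47471} = \frac{140534157481}{2311843396520}$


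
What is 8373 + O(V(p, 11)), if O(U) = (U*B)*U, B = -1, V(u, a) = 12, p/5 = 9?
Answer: 8229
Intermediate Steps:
p = 45 (p = 5*9 = 45)
O(U) = -U**2 (O(U) = (U*(-1))*U = (-U)*U = -U**2)
8373 + O(V(p, 11)) = 8373 - 1*12**2 = 8373 - 1*144 = 8373 - 144 = 8229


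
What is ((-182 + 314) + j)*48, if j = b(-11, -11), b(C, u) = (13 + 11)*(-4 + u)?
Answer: -10944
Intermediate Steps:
b(C, u) = -96 + 24*u (b(C, u) = 24*(-4 + u) = -96 + 24*u)
j = -360 (j = -96 + 24*(-11) = -96 - 264 = -360)
((-182 + 314) + j)*48 = ((-182 + 314) - 360)*48 = (132 - 360)*48 = -228*48 = -10944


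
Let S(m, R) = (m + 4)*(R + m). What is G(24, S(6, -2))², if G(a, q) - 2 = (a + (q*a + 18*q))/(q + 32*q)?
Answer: 32761/3025 ≈ 10.830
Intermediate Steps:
S(m, R) = (4 + m)*(R + m)
G(a, q) = 2 + (a + 18*q + a*q)/(33*q) (G(a, q) = 2 + (a + (q*a + 18*q))/(q + 32*q) = 2 + (a + (a*q + 18*q))/((33*q)) = 2 + (a + (18*q + a*q))*(1/(33*q)) = 2 + (a + 18*q + a*q)*(1/(33*q)) = 2 + (a + 18*q + a*q)/(33*q))
G(24, S(6, -2))² = ((24 + (6² + 4*(-2) + 4*6 - 2*6)*(84 + 24))/(33*(6² + 4*(-2) + 4*6 - 2*6)))² = ((24 + (36 - 8 + 24 - 12)*108)/(33*(36 - 8 + 24 - 12)))² = ((1/33)*(24 + 40*108)/40)² = ((1/33)*(1/40)*(24 + 4320))² = ((1/33)*(1/40)*4344)² = (181/55)² = 32761/3025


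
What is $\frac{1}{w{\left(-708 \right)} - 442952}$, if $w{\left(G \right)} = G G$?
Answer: $\frac{1}{58312} \approx 1.7149 \cdot 10^{-5}$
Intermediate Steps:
$w{\left(G \right)} = G^{2}$
$\frac{1}{w{\left(-708 \right)} - 442952} = \frac{1}{\left(-708\right)^{2} - 442952} = \frac{1}{501264 - 442952} = \frac{1}{58312}$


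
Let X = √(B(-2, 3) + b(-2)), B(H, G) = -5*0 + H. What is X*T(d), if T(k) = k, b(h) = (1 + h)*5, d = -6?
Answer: -6*I*√7 ≈ -15.875*I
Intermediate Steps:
B(H, G) = H (B(H, G) = 0 + H = H)
b(h) = 5 + 5*h
X = I*√7 (X = √(-2 + (5 + 5*(-2))) = √(-2 + (5 - 10)) = √(-2 - 5) = √(-7) = I*√7 ≈ 2.6458*I)
X*T(d) = (I*√7)*(-6) = -6*I*√7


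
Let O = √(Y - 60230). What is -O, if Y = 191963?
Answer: -3*√14637 ≈ -362.95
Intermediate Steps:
O = 3*√14637 (O = √(191963 - 60230) = √131733 = 3*√14637 ≈ 362.95)
-O = -3*√14637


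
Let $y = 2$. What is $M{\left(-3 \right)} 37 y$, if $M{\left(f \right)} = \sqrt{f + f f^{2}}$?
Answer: $74 i \sqrt{30} \approx 405.31 i$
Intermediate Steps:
$M{\left(f \right)} = \sqrt{f + f^{3}}$
$M{\left(-3 \right)} 37 y = \sqrt{-3 + \left(-3\right)^{3}} \cdot 37 \cdot 2 = \sqrt{-3 - 27} \cdot 37 \cdot 2 = \sqrt{-30} \cdot 37 \cdot 2 = i \sqrt{30} \cdot 37 \cdot 2 = 37 i \sqrt{30} \cdot 2 = 74 i \sqrt{30}$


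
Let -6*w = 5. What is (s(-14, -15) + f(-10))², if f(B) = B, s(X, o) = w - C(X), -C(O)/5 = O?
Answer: 235225/36 ≈ 6534.0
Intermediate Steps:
w = -⅚ (w = -⅙*5 = -⅚ ≈ -0.83333)
C(O) = -5*O
s(X, o) = -⅚ + 5*X (s(X, o) = -⅚ - (-5)*X = -⅚ + 5*X)
(s(-14, -15) + f(-10))² = ((-⅚ + 5*(-14)) - 10)² = ((-⅚ - 70) - 10)² = (-425/6 - 10)² = (-485/6)² = 235225/36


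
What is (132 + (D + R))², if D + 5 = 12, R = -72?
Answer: 4489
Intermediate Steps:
D = 7 (D = -5 + 12 = 7)
(132 + (D + R))² = (132 + (7 - 72))² = (132 - 65)² = 67² = 4489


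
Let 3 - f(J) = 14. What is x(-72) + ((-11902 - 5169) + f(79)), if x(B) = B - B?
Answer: -17082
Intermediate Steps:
x(B) = 0
f(J) = -11 (f(J) = 3 - 1*14 = 3 - 14 = -11)
x(-72) + ((-11902 - 5169) + f(79)) = 0 + ((-11902 - 5169) - 11) = 0 + (-17071 - 11) = 0 - 17082 = -17082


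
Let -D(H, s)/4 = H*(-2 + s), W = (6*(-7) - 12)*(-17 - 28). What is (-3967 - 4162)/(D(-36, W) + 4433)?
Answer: -8129/354065 ≈ -0.022959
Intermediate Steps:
W = 2430 (W = (-42 - 12)*(-45) = -54*(-45) = 2430)
D(H, s) = -4*H*(-2 + s)
(-3967 - 4162)/(D(-36, W) + 4433) = (-3967 - 4162)/(4*(-36)*(2 - 1*2430) + 4433) = -8129/(4*(-36)*(2 - 2430) + 4433) = -8129/(4*(-36)*(-2428) + 4433) = -8129/(349632 + 4433) = -8129/354065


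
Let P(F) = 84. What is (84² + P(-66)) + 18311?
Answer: 25451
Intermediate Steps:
(84² + P(-66)) + 18311 = (84² + 84) + 18311 = (7056 + 84) + 18311 = 7140 + 18311 = 25451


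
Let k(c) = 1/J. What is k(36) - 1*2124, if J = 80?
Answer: -169919/80 ≈ -2124.0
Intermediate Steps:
k(c) = 1/80
k(36) - 1*2124 = 1/80 - 1*2124 = 1/80 - 2124 = -169919/80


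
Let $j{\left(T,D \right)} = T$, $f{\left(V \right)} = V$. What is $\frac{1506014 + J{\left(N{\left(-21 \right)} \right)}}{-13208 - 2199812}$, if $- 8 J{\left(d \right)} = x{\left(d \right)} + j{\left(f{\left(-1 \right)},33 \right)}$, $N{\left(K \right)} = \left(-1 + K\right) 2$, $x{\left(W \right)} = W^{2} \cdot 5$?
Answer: $- \frac{12038433}{17704160} \approx -0.67998$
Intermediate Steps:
$x{\left(W \right)} = 5 W^{2}$
$N{\left(K \right)} = -2 + 2 K$
$J{\left(d \right)} = \frac{1}{8} - \frac{5 d^{2}}{8}$ ($J{\left(d \right)} = - \frac{5 d^{2} - 1}{8} = - \frac{-1 + 5 d^{2}}{8} = \frac{1}{8} - \frac{5 d^{2}}{8}$)
$\frac{1506014 + J{\left(N{\left(-21 \right)} \right)}}{-13208 - 2199812} = \frac{1506014 + \left(\frac{1}{8} - \frac{5 \left(-2 + 2 \left(-21\right)\right)^{2}}{8}\right)}{-13208 - 2199812} = \frac{1506014 + \left(\frac{1}{8} - \frac{5 \left(-2 - 42\right)^{2}}{8}\right)}{-13208 - 2199812} = \frac{1506014 + \left(\frac{1}{8} - \frac{5 \left(-44\right)^{2}}{8}\right)}{-13208 - 2199812} = \frac{1506014 + \left(\frac{1}{8} - 1210\right)}{-2213020} = \left(1506014 + \left(\frac{1}{8} - 1210\right)\right) \left(- \frac{1}{2213020}\right) = \left(1506014 - \frac{9679}{8}\right) \left(- \frac{1}{2213020}\right) = \frac{12038433}{8} \left(- \frac{1}{2213020}\right) = - \frac{12038433}{17704160}$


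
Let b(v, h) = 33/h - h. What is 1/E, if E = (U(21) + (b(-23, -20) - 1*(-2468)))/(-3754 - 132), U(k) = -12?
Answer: -77720/49487 ≈ -1.5705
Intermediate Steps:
b(v, h) = -h + 33/h
E = -49487/77720 (E = (-12 + ((-1*(-20) + 33/(-20)) - 1*(-2468)))/(-3754 - 132) = (-12 + ((20 + 33*(-1/20)) + 2468))/(-3886) = (-12 + ((20 - 33/20) + 2468))*(-1/3886) = (-12 + (367/20 + 2468))*(-1/3886) = (-12 + 49727/20)*(-1/3886) = (49487/20)*(-1/3886) = -49487/77720 ≈ -0.63673)
1/E = 1/(-49487/77720) = -77720/49487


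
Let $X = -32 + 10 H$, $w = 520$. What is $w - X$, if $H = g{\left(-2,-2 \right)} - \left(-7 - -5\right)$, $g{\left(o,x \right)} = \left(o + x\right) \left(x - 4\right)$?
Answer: $292$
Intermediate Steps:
$g{\left(o,x \right)} = \left(-4 + x\right) \left(o + x\right)$ ($g{\left(o,x \right)} = \left(o + x\right) \left(-4 + x\right) = \left(-4 + x\right) \left(o + x\right)$)
$H = 26$ ($H = \left(\left(-2\right)^{2} - -8 - -8 - -4\right) - \left(-7 - -5\right) = \left(4 + 8 + 8 + 4\right) - \left(-7 + 5\right) = 24 - -2 = 24 + 2 = 26$)
$X = 228$ ($X = -32 + 10 \cdot 26 = -32 + 260 = 228$)
$w - X = 520 - 228 = 292$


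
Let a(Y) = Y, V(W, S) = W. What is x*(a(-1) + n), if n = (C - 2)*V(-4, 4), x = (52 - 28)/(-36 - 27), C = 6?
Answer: 136/21 ≈ 6.4762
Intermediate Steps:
x = -8/21 (x = 24/(-63) = 24*(-1/63) = -8/21 ≈ -0.38095)
n = -16 (n = (6 - 2)*(-4) = 4*(-4) = -16)
x*(a(-1) + n) = -8*(-1 - 16)/21 = -8/21*(-17) = 136/21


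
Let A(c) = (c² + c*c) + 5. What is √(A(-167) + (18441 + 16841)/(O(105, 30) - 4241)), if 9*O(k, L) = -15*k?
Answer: √32126406/24 ≈ 236.17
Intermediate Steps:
O(k, L) = -5*k/3 (O(k, L) = (-15*k)/9 = -5*k/3)
A(c) = 5 + 2*c² (A(c) = (c² + c²) + 5 = 2*c² + 5 = 5 + 2*c²)
√(A(-167) + (18441 + 16841)/(O(105, 30) - 4241)) = √((5 + 2*(-167)²) + (18441 + 16841)/(-5/3*105 - 4241)) = √((5 + 2*27889) + 35282/(-175 - 4241)) = √((5 + 55778) + 35282/(-4416)) = √(55783 + 35282*(-1/4416)) = √(55783 - 767/96) = √(5354401/96) = √32126406/24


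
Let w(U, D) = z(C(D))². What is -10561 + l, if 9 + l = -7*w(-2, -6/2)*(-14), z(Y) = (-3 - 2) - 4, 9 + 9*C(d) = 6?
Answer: -2632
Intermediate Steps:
C(d) = -⅓ (C(d) = -1 + (⅑)*6 = -1 + ⅔ = -⅓)
z(Y) = -9 (z(Y) = -5 - 4 = -9)
w(U, D) = 81 (w(U, D) = (-9)² = 81)
l = 7929 (l = -9 - 7*81*(-14) = -9 - 567*(-14) = -9 + 7938 = 7929)
-10561 + l = -10561 + 7929 = -2632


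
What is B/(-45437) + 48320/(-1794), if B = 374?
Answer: -1098093398/40756989 ≈ -26.942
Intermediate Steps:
B/(-45437) + 48320/(-1794) = 374/(-45437) + 48320/(-1794) = 374*(-1/45437) + 48320*(-1/1794) = -374/45437 - 24160/897 = -1098093398/40756989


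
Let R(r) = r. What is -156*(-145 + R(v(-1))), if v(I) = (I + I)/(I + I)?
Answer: 22464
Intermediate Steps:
v(I) = 1 (v(I) = (2*I)/((2*I)) = (2*I)*(1/(2*I)) = 1)
-156*(-145 + R(v(-1))) = -156*(-145 + 1) = -156*(-144) = 22464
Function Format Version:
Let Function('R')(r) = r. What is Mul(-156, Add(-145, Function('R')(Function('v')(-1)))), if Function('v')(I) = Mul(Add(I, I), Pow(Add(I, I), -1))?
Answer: 22464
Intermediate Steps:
Function('v')(I) = 1 (Function('v')(I) = Mul(Mul(2, I), Pow(Mul(2, I), -1)) = Mul(Mul(2, I), Mul(Rational(1, 2), Pow(I, -1))) = 1)
Mul(-156, Add(-145, Function('R')(Function('v')(-1)))) = Mul(-156, Add(-145, 1)) = Mul(-156, -144) = 22464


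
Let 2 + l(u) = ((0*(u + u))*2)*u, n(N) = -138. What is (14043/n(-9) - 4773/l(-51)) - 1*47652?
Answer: -1043447/23 ≈ -45367.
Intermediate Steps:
l(u) = -2 (l(u) = -2 + ((0*(u + u))*2)*u = -2 + ((0*(2*u))*2)*u = -2 + (0*2)*u = -2 + 0*u = -2 + 0 = -2)
(14043/n(-9) - 4773/l(-51)) - 1*47652 = (14043/(-138) - 4773/(-2)) - 1*47652 = (14043*(-1/138) - 4773*(-½)) - 47652 = (-4681/46 + 4773/2) - 47652 = 52549/23 - 47652 = -1043447/23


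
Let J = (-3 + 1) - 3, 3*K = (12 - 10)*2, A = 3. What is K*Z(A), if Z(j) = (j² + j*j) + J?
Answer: 52/3 ≈ 17.333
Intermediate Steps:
K = 4/3 (K = ((12 - 10)*2)/3 = (2*2)/3 = (⅓)*4 = 4/3 ≈ 1.3333)
J = -5 (J = -2 - 3 = -5)
Z(j) = -5 + 2*j² (Z(j) = (j² + j*j) - 5 = (j² + j²) - 5 = 2*j² - 5 = -5 + 2*j²)
K*Z(A) = 4*(-5 + 2*3²)/3 = 4*(-5 + 2*9)/3 = 4*(-5 + 18)/3 = (4/3)*13 = 52/3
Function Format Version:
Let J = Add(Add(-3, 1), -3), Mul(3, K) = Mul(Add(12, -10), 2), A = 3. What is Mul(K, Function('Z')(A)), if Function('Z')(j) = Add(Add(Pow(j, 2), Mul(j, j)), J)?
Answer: Rational(52, 3) ≈ 17.333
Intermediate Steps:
K = Rational(4, 3) (K = Mul(Rational(1, 3), Mul(Add(12, -10), 2)) = Mul(Rational(1, 3), Mul(2, 2)) = Mul(Rational(1, 3), 4) = Rational(4, 3) ≈ 1.3333)
J = -5 (J = Add(-2, -3) = -5)
Function('Z')(j) = Add(-5, Mul(2, Pow(j, 2))) (Function('Z')(j) = Add(Add(Pow(j, 2), Mul(j, j)), -5) = Add(Add(Pow(j, 2), Pow(j, 2)), -5) = Add(Mul(2, Pow(j, 2)), -5) = Add(-5, Mul(2, Pow(j, 2))))
Mul(K, Function('Z')(A)) = Mul(Rational(4, 3), Add(-5, Mul(2, Pow(3, 2)))) = Mul(Rational(4, 3), Add(-5, Mul(2, 9))) = Mul(Rational(4, 3), Add(-5, 18)) = Mul(Rational(4, 3), 13) = Rational(52, 3)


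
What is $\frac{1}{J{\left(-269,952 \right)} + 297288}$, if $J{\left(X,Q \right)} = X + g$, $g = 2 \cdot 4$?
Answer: $\frac{1}{297027} \approx 3.3667 \cdot 10^{-6}$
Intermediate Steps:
$g = 8$
$J{\left(X,Q \right)} = 8 + X$ ($J{\left(X,Q \right)} = X + 8 = 8 + X$)
$\frac{1}{J{\left(-269,952 \right)} + 297288} = \frac{1}{\left(8 - 269\right) + 297288} = \frac{1}{-261 + 297288} = \frac{1}{297027}$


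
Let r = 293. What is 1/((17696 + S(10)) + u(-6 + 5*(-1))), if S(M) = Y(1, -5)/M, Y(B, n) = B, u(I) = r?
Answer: 10/179891 ≈ 5.5589e-5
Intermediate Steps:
u(I) = 293
S(M) = 1/M
1/((17696 + S(10)) + u(-6 + 5*(-1))) = 1/((17696 + 1/10) + 293) = 1/((17696 + ⅒) + 293) = 1/(176961/10 + 293) = 1/(179891/10) = 10/179891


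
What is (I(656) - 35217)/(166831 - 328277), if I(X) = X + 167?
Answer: 17197/80723 ≈ 0.21304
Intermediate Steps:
I(X) = 167 + X
(I(656) - 35217)/(166831 - 328277) = ((167 + 656) - 35217)/(166831 - 328277) = (823 - 35217)/(-161446) = -34394*(-1/161446) = 17197/80723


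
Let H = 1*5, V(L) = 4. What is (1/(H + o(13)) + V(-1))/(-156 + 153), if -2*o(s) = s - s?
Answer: -7/5 ≈ -1.4000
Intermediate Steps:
H = 5
o(s) = 0 (o(s) = -(s - s)/2 = -½*0 = 0)
(1/(H + o(13)) + V(-1))/(-156 + 153) = (1/(5 + 0) + 4)/(-156 + 153) = (1/5 + 4)/(-3) = (⅕ + 4)*(-⅓) = (21/5)*(-⅓) = -7/5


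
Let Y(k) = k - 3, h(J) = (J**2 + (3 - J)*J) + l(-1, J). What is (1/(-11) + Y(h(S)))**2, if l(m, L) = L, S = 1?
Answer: 100/121 ≈ 0.82645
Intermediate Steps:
h(J) = J + J**2 + J*(3 - J) (h(J) = (J**2 + (3 - J)*J) + J = (J**2 + J*(3 - J)) + J = J + J**2 + J*(3 - J))
Y(k) = -3 + k
(1/(-11) + Y(h(S)))**2 = (1/(-11) + (-3 + 4*1))**2 = (-1/11 + (-3 + 4))**2 = (-1/11 + 1)**2 = (10/11)**2 = 100/121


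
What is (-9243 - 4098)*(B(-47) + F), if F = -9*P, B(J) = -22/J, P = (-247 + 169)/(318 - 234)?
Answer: -77471187/658 ≈ -1.1774e+5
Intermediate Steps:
P = -13/14 (P = -78/84 = -78*1/84 = -13/14 ≈ -0.92857)
F = 117/14 (F = -9*(-13/14) = 117/14 ≈ 8.3571)
(-9243 - 4098)*(B(-47) + F) = (-9243 - 4098)*(-22/(-47) + 117/14) = -13341*(-22*(-1/47) + 117/14) = -13341*(22/47 + 117/14) = -13341*5807/658 = -77471187/658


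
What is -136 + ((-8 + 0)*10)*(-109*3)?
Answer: 26024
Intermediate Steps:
-136 + ((-8 + 0)*10)*(-109*3) = -136 - 8*10*(-327) = -136 - 80*(-327) = -136 + 26160 = 26024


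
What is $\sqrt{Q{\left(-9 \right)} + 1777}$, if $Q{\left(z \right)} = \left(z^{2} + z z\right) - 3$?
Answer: $44$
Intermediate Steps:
$Q{\left(z \right)} = -3 + 2 z^{2}$ ($Q{\left(z \right)} = \left(z^{2} + z^{2}\right) - 3 = 2 z^{2} - 3 = -3 + 2 z^{2}$)
$\sqrt{Q{\left(-9 \right)} + 1777} = \sqrt{\left(-3 + 2 \left(-9\right)^{2}\right) + 1777} = \sqrt{\left(-3 + 2 \cdot 81\right) + 1777} = \sqrt{\left(-3 + 162\right) + 1777} = \sqrt{159 + 1777} = \sqrt{1936} = 44$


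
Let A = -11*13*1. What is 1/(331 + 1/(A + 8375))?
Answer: 8232/2724793 ≈ 0.0030211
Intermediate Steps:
A = -143 (A = -143*1 = -143)
1/(331 + 1/(A + 8375)) = 1/(331 + 1/(-143 + 8375)) = 1/(331 + 1/8232) = 1/(2724793/8232) = 8232/2724793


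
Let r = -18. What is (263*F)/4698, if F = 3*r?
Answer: -263/87 ≈ -3.0230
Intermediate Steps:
F = -54 (F = 3*(-18) = -54)
(263*F)/4698 = (263*(-54))/4698 = -14202*1/4698 = -263/87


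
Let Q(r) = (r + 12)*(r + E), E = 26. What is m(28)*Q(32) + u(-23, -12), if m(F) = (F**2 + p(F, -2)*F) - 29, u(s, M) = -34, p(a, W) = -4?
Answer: 1640902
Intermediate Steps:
Q(r) = (12 + r)*(26 + r) (Q(r) = (r + 12)*(r + 26) = (12 + r)*(26 + r))
m(F) = -29 + F**2 - 4*F (m(F) = (F**2 - 4*F) - 29 = -29 + F**2 - 4*F)
m(28)*Q(32) + u(-23, -12) = (-29 + 28**2 - 4*28)*(312 + 32**2 + 38*32) - 34 = (-29 + 784 - 112)*(312 + 1024 + 1216) - 34 = 643*2552 - 34 = 1640936 - 34 = 1640902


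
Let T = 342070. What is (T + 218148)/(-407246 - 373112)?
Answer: -280109/390179 ≈ -0.71790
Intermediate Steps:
(T + 218148)/(-407246 - 373112) = (342070 + 218148)/(-407246 - 373112) = 560218/(-780358) = 560218*(-1/780358) = -280109/390179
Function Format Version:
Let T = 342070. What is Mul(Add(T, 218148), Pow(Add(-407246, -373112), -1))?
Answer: Rational(-280109, 390179) ≈ -0.71790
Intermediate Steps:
Mul(Add(T, 218148), Pow(Add(-407246, -373112), -1)) = Mul(Add(342070, 218148), Pow(Add(-407246, -373112), -1)) = Mul(560218, Pow(-780358, -1)) = Mul(560218, Rational(-1, 780358)) = Rational(-280109, 390179)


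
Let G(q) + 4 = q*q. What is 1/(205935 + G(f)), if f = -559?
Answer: 1/518412 ≈ 1.9290e-6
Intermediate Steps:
G(q) = -4 + q**2 (G(q) = -4 + q*q = -4 + q**2)
1/(205935 + G(f)) = 1/(205935 + (-4 + (-559)**2)) = 1/(205935 + (-4 + 312481)) = 1/(205935 + 312477) = 1/518412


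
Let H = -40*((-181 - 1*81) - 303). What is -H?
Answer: -22600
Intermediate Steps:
H = 22600 (H = -40*((-181 - 81) - 303) = -40*(-262 - 303) = -40*(-565) = 22600)
-H = -1*22600 = -22600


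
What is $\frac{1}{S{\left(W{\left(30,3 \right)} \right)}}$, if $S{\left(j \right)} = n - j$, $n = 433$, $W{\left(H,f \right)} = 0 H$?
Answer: $\frac{1}{433} \approx 0.0023095$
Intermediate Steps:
$W{\left(H,f \right)} = 0$
$S{\left(j \right)} = 433 - j$
$\frac{1}{S{\left(W{\left(30,3 \right)} \right)}} = \frac{1}{433 - 0} = \frac{1}{433 + 0} = \frac{1}{433}$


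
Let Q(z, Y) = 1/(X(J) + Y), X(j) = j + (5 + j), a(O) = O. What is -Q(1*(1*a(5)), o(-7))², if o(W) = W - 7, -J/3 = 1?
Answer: -1/225 ≈ -0.0044444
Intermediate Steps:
J = -3 (J = -3*1 = -3)
X(j) = 5 + 2*j
o(W) = -7 + W
Q(z, Y) = 1/(-1 + Y) (Q(z, Y) = 1/((5 + 2*(-3)) + Y) = 1/((5 - 6) + Y) = 1/(-1 + Y))
-Q(1*(1*a(5)), o(-7))² = -(1/(-1 + (-7 - 7)))² = -(1/(-1 - 14))² = -(1/(-15))² = -(-1/15)² = -1*1/225 = -1/225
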